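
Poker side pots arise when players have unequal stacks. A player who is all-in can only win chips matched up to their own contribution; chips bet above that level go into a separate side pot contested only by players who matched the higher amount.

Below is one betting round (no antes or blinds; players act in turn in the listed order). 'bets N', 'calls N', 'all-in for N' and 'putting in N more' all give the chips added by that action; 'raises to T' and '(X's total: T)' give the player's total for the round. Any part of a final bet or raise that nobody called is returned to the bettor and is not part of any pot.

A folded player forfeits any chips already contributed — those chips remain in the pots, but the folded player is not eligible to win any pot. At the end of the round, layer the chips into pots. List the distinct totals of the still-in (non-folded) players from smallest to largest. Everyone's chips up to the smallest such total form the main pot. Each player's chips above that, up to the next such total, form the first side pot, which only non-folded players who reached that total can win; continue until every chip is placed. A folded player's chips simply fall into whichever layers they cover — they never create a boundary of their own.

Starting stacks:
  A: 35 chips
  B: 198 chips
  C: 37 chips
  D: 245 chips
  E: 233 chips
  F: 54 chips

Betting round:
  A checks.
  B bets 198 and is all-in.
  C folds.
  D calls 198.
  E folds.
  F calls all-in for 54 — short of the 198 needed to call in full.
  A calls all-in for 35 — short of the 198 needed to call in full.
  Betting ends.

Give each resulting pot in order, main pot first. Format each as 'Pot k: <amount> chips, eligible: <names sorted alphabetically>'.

Contributions: A=35, B=198, D=198, F=54
Folded: C, E
Pot levels (distinct totals of non-folded players): 35, 54, 198
Layer 1-35: 35 each from A, B, D, F = 35*4 = 140 chips; eligible A, B, D, F
Layer 36-54: 19 each from B, D, F = 19*3 = 57 chips; eligible B, D, F
Layer 55-198: 144 each from B, D = 144*2 = 288 chips; eligible B, D

Pot 1: 140 chips, eligible: A, B, D, F
Pot 2: 57 chips, eligible: B, D, F
Pot 3: 288 chips, eligible: B, D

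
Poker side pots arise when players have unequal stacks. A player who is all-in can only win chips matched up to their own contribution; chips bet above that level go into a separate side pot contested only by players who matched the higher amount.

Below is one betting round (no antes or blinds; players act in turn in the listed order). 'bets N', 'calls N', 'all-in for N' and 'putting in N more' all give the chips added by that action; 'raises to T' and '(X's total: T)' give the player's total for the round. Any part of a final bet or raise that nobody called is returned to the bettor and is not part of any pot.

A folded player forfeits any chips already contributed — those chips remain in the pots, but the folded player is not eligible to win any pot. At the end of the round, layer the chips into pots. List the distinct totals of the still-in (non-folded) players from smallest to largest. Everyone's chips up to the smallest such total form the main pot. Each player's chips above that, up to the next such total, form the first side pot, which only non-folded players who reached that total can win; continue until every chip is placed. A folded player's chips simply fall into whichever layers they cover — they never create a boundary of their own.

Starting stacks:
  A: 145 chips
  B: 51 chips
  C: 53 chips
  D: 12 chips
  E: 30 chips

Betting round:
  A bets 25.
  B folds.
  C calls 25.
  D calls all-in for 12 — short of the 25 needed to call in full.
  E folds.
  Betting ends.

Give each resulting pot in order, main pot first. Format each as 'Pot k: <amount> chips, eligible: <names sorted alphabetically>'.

Pot 1: 36 chips, eligible: A, C, D
Pot 2: 26 chips, eligible: A, C

Derivation:
Contributions: A=25, C=25, D=12
Folded: B, E
Pot levels (distinct totals of non-folded players): 12, 25
Layer 1-12: 12 each from A, C, D = 12*3 = 36 chips; eligible A, C, D
Layer 13-25: 13 each from A, C = 13*2 = 26 chips; eligible A, C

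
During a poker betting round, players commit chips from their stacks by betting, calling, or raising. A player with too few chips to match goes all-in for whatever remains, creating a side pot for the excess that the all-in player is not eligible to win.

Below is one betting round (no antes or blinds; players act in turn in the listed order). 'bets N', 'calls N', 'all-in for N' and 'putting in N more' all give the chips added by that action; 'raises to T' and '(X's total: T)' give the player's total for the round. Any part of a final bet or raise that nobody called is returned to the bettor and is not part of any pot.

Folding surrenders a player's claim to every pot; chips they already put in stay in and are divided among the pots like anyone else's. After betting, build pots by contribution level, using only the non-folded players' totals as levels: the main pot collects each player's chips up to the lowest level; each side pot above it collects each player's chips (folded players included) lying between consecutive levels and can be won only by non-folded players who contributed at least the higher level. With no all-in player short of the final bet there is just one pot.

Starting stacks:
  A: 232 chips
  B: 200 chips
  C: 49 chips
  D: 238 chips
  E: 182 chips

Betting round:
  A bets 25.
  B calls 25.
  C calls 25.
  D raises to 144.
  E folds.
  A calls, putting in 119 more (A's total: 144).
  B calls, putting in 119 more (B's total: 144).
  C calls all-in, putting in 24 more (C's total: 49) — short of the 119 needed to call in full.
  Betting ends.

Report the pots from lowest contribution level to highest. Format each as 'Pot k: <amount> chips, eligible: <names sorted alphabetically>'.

Contributions: A=144, B=144, C=49, D=144
Folded: E
Pot levels (distinct totals of non-folded players): 49, 144
Layer 1-49: 49 each from A, B, C, D = 49*4 = 196 chips; eligible A, B, C, D
Layer 50-144: 95 each from A, B, D = 95*3 = 285 chips; eligible A, B, D

Pot 1: 196 chips, eligible: A, B, C, D
Pot 2: 285 chips, eligible: A, B, D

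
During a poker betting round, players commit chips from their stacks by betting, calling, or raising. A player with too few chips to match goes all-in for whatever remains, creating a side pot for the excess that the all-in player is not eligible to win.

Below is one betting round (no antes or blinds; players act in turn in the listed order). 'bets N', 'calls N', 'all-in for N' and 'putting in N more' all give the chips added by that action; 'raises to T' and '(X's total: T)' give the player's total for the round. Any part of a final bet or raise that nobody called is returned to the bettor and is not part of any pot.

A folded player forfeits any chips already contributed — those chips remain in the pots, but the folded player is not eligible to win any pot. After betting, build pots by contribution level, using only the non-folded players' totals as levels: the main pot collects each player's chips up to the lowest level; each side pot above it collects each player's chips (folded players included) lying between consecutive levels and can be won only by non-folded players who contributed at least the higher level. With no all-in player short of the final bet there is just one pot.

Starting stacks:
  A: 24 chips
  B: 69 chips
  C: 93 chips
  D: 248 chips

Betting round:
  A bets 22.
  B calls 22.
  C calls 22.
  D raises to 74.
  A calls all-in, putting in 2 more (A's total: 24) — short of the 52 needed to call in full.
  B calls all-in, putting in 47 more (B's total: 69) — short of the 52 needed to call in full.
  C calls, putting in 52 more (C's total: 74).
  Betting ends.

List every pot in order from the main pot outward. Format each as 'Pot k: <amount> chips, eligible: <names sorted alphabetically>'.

Contributions: A=24, B=69, C=74, D=74
Pot levels (distinct totals of non-folded players): 24, 69, 74
Layer 1-24: 24 each from A, B, C, D = 24*4 = 96 chips; eligible A, B, C, D
Layer 25-69: 45 each from B, C, D = 45*3 = 135 chips; eligible B, C, D
Layer 70-74: 5 each from C, D = 5*2 = 10 chips; eligible C, D

Pot 1: 96 chips, eligible: A, B, C, D
Pot 2: 135 chips, eligible: B, C, D
Pot 3: 10 chips, eligible: C, D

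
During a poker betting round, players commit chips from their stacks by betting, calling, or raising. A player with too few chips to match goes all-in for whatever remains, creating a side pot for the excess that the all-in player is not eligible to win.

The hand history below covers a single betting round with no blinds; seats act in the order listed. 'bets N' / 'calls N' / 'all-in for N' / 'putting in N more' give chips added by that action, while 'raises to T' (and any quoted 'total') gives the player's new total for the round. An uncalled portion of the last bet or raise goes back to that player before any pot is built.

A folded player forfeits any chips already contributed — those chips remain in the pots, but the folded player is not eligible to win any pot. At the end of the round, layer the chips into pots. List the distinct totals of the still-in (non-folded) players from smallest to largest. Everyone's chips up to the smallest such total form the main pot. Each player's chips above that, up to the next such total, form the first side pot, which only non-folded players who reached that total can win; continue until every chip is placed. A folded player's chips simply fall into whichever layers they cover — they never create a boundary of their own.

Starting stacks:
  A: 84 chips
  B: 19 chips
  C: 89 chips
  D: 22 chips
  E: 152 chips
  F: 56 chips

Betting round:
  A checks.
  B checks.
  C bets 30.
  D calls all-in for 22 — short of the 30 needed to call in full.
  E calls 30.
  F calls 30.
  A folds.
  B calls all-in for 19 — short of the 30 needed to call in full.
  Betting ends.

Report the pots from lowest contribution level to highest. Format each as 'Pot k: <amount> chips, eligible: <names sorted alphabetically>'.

Pot 1: 95 chips, eligible: B, C, D, E, F
Pot 2: 12 chips, eligible: C, D, E, F
Pot 3: 24 chips, eligible: C, E, F

Derivation:
Contributions: B=19, C=30, D=22, E=30, F=30
Folded: A
Pot levels (distinct totals of non-folded players): 19, 22, 30
Layer 1-19: 19 each from B, C, D, E, F = 19*5 = 95 chips; eligible B, C, D, E, F
Layer 20-22: 3 each from C, D, E, F = 3*4 = 12 chips; eligible C, D, E, F
Layer 23-30: 8 each from C, E, F = 8*3 = 24 chips; eligible C, E, F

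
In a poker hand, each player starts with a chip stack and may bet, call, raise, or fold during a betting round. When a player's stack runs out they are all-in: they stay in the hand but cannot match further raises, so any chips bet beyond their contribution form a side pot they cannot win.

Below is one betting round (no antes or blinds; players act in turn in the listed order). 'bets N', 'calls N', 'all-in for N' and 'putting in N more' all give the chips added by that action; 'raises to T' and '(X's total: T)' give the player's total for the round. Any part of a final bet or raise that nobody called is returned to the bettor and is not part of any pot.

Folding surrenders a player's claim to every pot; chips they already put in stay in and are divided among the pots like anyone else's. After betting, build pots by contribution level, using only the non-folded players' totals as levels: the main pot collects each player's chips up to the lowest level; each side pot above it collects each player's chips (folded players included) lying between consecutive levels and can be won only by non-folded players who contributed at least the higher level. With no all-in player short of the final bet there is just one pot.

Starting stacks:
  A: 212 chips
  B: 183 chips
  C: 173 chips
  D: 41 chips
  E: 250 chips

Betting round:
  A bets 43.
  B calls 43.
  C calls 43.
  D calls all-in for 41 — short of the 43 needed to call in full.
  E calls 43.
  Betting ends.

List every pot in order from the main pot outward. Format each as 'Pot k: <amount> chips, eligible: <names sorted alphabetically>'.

Pot 1: 205 chips, eligible: A, B, C, D, E
Pot 2: 8 chips, eligible: A, B, C, E

Derivation:
Contributions: A=43, B=43, C=43, D=41, E=43
Pot levels (distinct totals of non-folded players): 41, 43
Layer 1-41: 41 each from A, B, C, D, E = 41*5 = 205 chips; eligible A, B, C, D, E
Layer 42-43: 2 each from A, B, C, E = 2*4 = 8 chips; eligible A, B, C, E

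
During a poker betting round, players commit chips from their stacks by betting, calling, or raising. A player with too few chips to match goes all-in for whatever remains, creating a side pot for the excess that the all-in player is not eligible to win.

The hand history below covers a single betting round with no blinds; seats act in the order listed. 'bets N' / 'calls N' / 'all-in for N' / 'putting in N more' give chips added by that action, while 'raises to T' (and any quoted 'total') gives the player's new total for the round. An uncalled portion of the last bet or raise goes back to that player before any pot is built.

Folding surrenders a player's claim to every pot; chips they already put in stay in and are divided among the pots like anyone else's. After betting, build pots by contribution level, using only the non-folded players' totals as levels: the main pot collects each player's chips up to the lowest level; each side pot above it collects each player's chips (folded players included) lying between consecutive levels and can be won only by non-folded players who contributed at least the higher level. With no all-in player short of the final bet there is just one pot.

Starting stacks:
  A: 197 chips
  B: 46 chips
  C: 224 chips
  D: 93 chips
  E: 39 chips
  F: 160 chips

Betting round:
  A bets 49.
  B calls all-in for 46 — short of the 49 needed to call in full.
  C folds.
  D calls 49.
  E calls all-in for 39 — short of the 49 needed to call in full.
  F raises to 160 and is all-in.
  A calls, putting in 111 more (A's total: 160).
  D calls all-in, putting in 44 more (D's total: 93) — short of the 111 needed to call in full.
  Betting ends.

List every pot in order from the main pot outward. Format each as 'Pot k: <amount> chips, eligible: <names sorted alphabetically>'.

Contributions: A=160, B=46, D=93, E=39, F=160
Folded: C
Pot levels (distinct totals of non-folded players): 39, 46, 93, 160
Layer 1-39: 39 each from A, B, D, E, F = 39*5 = 195 chips; eligible A, B, D, E, F
Layer 40-46: 7 each from A, B, D, F = 7*4 = 28 chips; eligible A, B, D, F
Layer 47-93: 47 each from A, D, F = 47*3 = 141 chips; eligible A, D, F
Layer 94-160: 67 each from A, F = 67*2 = 134 chips; eligible A, F

Pot 1: 195 chips, eligible: A, B, D, E, F
Pot 2: 28 chips, eligible: A, B, D, F
Pot 3: 141 chips, eligible: A, D, F
Pot 4: 134 chips, eligible: A, F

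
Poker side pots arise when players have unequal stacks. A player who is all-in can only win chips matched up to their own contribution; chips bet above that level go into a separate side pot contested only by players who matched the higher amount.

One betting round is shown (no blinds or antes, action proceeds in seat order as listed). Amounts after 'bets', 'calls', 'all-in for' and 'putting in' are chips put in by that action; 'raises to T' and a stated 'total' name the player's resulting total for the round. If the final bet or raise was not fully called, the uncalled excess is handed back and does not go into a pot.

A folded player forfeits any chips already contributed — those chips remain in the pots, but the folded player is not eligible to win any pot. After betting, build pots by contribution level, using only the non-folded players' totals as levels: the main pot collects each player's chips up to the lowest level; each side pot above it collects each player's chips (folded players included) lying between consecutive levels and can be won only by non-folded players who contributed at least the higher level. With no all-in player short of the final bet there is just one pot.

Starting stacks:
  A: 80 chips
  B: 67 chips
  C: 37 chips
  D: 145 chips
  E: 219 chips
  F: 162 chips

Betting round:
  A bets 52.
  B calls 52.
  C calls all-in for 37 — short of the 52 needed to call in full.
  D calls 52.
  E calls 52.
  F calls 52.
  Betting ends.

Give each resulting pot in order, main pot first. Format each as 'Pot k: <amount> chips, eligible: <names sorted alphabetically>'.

Contributions: A=52, B=52, C=37, D=52, E=52, F=52
Pot levels (distinct totals of non-folded players): 37, 52
Layer 1-37: 37 each from A, B, C, D, E, F = 37*6 = 222 chips; eligible A, B, C, D, E, F
Layer 38-52: 15 each from A, B, D, E, F = 15*5 = 75 chips; eligible A, B, D, E, F

Pot 1: 222 chips, eligible: A, B, C, D, E, F
Pot 2: 75 chips, eligible: A, B, D, E, F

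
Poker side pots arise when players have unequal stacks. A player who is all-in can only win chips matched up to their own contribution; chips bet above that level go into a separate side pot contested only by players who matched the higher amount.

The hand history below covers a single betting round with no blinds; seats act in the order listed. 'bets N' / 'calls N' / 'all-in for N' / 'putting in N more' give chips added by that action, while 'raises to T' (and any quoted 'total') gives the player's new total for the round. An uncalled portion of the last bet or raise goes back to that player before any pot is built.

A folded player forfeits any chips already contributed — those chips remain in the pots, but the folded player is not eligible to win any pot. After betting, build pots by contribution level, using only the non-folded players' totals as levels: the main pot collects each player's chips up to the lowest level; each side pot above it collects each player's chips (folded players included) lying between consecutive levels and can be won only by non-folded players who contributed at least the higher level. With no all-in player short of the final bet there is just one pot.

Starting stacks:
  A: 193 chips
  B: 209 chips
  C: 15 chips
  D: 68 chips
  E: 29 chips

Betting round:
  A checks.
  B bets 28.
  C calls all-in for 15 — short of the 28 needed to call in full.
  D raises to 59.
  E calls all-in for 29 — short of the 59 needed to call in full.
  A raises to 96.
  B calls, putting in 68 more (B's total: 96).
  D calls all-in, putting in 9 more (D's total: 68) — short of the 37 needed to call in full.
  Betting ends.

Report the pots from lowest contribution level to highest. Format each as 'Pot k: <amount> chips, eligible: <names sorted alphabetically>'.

Pot 1: 75 chips, eligible: A, B, C, D, E
Pot 2: 56 chips, eligible: A, B, D, E
Pot 3: 117 chips, eligible: A, B, D
Pot 4: 56 chips, eligible: A, B

Derivation:
Contributions: A=96, B=96, C=15, D=68, E=29
Pot levels (distinct totals of non-folded players): 15, 29, 68, 96
Layer 1-15: 15 each from A, B, C, D, E = 15*5 = 75 chips; eligible A, B, C, D, E
Layer 16-29: 14 each from A, B, D, E = 14*4 = 56 chips; eligible A, B, D, E
Layer 30-68: 39 each from A, B, D = 39*3 = 117 chips; eligible A, B, D
Layer 69-96: 28 each from A, B = 28*2 = 56 chips; eligible A, B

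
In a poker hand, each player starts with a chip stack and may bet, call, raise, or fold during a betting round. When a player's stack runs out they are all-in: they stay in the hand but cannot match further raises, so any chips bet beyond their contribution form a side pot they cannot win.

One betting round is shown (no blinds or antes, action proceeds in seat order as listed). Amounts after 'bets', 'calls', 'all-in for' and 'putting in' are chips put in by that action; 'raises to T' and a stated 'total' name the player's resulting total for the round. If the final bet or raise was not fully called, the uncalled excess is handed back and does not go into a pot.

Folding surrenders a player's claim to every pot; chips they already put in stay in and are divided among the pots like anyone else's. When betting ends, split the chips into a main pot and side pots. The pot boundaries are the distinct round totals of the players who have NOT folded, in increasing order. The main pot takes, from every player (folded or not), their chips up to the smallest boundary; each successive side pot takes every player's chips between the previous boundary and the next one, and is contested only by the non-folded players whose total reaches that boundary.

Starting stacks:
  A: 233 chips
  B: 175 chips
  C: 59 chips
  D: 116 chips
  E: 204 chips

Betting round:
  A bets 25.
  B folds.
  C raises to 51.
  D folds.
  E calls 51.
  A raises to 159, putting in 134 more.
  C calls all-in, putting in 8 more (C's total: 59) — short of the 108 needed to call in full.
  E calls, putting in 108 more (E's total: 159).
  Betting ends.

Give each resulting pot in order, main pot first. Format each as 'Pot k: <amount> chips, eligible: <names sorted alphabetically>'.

Contributions: A=159, C=59, E=159
Folded: B, D
Pot levels (distinct totals of non-folded players): 59, 159
Layer 1-59: 59 each from A, C, E = 59*3 = 177 chips; eligible A, C, E
Layer 60-159: 100 each from A, E = 100*2 = 200 chips; eligible A, E

Pot 1: 177 chips, eligible: A, C, E
Pot 2: 200 chips, eligible: A, E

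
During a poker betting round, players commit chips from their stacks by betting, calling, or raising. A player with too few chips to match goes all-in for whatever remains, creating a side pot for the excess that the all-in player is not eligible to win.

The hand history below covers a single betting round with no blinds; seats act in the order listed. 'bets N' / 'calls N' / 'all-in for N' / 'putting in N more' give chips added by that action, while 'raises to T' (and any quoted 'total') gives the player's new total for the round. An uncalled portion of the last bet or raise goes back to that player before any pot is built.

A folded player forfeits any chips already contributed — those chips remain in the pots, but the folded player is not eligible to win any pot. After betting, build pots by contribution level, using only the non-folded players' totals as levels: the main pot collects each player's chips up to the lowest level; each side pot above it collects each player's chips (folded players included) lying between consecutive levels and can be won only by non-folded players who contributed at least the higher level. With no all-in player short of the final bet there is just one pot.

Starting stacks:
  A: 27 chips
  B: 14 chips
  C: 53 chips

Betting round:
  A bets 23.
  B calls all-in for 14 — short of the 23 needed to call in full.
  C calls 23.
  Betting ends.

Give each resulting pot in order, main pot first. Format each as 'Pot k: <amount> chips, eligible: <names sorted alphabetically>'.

Pot 1: 42 chips, eligible: A, B, C
Pot 2: 18 chips, eligible: A, C

Derivation:
Contributions: A=23, B=14, C=23
Pot levels (distinct totals of non-folded players): 14, 23
Layer 1-14: 14 each from A, B, C = 14*3 = 42 chips; eligible A, B, C
Layer 15-23: 9 each from A, C = 9*2 = 18 chips; eligible A, C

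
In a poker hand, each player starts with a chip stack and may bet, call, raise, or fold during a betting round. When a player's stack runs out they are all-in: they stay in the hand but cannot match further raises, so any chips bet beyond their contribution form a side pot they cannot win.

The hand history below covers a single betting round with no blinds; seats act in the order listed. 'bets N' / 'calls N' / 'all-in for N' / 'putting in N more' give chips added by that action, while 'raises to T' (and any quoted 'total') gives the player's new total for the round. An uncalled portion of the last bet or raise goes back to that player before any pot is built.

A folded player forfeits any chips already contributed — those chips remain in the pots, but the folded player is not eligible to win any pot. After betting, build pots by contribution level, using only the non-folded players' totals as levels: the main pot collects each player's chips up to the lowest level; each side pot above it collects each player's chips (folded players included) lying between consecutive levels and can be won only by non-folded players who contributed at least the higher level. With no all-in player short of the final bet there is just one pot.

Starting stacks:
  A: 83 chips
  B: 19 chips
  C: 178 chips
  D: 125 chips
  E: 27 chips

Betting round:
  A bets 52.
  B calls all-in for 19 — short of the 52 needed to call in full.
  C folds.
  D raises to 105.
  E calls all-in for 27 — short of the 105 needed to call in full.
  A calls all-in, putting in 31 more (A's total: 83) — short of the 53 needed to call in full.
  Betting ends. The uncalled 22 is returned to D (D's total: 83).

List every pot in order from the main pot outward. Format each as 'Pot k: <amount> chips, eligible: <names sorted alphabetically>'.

Contributions (after 22 returned to D): A=83, B=19, D=83, E=27
Folded: C
Pot levels (distinct totals of non-folded players): 19, 27, 83
Layer 1-19: 19 each from A, B, D, E = 19*4 = 76 chips; eligible A, B, D, E
Layer 20-27: 8 each from A, D, E = 8*3 = 24 chips; eligible A, D, E
Layer 28-83: 56 each from A, D = 56*2 = 112 chips; eligible A, D

Pot 1: 76 chips, eligible: A, B, D, E
Pot 2: 24 chips, eligible: A, D, E
Pot 3: 112 chips, eligible: A, D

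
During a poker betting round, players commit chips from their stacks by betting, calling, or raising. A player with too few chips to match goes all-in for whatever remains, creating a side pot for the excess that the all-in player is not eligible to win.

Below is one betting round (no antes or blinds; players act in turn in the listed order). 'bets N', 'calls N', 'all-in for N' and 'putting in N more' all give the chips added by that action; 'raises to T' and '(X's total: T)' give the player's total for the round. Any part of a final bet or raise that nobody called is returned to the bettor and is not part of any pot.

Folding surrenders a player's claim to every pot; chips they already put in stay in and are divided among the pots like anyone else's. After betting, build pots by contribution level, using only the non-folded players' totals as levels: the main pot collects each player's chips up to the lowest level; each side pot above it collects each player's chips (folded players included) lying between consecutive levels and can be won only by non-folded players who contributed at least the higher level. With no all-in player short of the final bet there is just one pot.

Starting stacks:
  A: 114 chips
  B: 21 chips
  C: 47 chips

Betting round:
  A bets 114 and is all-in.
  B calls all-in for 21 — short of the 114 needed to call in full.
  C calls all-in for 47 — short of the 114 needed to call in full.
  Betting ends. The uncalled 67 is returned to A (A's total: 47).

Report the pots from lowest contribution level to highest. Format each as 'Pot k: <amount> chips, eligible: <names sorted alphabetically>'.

Pot 1: 63 chips, eligible: A, B, C
Pot 2: 52 chips, eligible: A, C

Derivation:
Contributions (after 67 returned to A): A=47, B=21, C=47
Pot levels (distinct totals of non-folded players): 21, 47
Layer 1-21: 21 each from A, B, C = 21*3 = 63 chips; eligible A, B, C
Layer 22-47: 26 each from A, C = 26*2 = 52 chips; eligible A, C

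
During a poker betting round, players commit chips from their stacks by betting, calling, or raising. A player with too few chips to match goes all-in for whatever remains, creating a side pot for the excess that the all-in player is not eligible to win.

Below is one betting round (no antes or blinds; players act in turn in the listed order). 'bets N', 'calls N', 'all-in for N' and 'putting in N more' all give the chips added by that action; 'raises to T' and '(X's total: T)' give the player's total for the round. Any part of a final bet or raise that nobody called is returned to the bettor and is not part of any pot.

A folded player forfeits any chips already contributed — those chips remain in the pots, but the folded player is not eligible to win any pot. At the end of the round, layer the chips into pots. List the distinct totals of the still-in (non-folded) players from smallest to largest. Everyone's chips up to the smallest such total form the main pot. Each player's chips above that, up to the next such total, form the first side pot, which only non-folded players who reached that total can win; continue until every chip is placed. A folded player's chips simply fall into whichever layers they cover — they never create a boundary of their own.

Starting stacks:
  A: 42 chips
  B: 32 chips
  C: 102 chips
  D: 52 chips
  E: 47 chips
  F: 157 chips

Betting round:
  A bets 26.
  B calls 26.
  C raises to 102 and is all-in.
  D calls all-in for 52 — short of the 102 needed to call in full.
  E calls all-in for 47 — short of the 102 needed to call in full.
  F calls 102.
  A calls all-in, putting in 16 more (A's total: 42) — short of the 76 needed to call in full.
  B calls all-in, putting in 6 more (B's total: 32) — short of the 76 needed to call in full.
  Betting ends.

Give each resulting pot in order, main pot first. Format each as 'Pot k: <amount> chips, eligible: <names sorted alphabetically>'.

Pot 1: 192 chips, eligible: A, B, C, D, E, F
Pot 2: 50 chips, eligible: A, C, D, E, F
Pot 3: 20 chips, eligible: C, D, E, F
Pot 4: 15 chips, eligible: C, D, F
Pot 5: 100 chips, eligible: C, F

Derivation:
Contributions: A=42, B=32, C=102, D=52, E=47, F=102
Pot levels (distinct totals of non-folded players): 32, 42, 47, 52, 102
Layer 1-32: 32 each from A, B, C, D, E, F = 32*6 = 192 chips; eligible A, B, C, D, E, F
Layer 33-42: 10 each from A, C, D, E, F = 10*5 = 50 chips; eligible A, C, D, E, F
Layer 43-47: 5 each from C, D, E, F = 5*4 = 20 chips; eligible C, D, E, F
Layer 48-52: 5 each from C, D, F = 5*3 = 15 chips; eligible C, D, F
Layer 53-102: 50 each from C, F = 50*2 = 100 chips; eligible C, F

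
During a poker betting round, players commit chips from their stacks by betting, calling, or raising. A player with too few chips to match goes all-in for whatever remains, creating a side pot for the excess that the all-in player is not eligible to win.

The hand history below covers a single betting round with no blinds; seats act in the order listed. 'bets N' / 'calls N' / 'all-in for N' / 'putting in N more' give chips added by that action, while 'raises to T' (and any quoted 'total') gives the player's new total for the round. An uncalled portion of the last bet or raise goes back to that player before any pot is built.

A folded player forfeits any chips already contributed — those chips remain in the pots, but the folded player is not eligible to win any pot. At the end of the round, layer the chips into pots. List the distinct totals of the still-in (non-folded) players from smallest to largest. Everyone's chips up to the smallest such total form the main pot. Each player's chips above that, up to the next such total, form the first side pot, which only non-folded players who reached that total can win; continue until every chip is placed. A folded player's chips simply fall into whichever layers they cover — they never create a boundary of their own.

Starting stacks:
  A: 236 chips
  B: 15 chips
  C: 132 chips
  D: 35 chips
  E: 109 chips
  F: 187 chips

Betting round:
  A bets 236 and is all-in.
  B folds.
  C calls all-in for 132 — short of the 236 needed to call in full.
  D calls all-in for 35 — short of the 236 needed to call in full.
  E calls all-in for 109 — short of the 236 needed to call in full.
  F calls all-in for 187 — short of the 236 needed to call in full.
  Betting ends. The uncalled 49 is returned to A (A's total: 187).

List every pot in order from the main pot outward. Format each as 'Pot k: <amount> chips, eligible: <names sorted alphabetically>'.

Pot 1: 175 chips, eligible: A, C, D, E, F
Pot 2: 296 chips, eligible: A, C, E, F
Pot 3: 69 chips, eligible: A, C, F
Pot 4: 110 chips, eligible: A, F

Derivation:
Contributions (after 49 returned to A): A=187, C=132, D=35, E=109, F=187
Folded: B
Pot levels (distinct totals of non-folded players): 35, 109, 132, 187
Layer 1-35: 35 each from A, C, D, E, F = 35*5 = 175 chips; eligible A, C, D, E, F
Layer 36-109: 74 each from A, C, E, F = 74*4 = 296 chips; eligible A, C, E, F
Layer 110-132: 23 each from A, C, F = 23*3 = 69 chips; eligible A, C, F
Layer 133-187: 55 each from A, F = 55*2 = 110 chips; eligible A, F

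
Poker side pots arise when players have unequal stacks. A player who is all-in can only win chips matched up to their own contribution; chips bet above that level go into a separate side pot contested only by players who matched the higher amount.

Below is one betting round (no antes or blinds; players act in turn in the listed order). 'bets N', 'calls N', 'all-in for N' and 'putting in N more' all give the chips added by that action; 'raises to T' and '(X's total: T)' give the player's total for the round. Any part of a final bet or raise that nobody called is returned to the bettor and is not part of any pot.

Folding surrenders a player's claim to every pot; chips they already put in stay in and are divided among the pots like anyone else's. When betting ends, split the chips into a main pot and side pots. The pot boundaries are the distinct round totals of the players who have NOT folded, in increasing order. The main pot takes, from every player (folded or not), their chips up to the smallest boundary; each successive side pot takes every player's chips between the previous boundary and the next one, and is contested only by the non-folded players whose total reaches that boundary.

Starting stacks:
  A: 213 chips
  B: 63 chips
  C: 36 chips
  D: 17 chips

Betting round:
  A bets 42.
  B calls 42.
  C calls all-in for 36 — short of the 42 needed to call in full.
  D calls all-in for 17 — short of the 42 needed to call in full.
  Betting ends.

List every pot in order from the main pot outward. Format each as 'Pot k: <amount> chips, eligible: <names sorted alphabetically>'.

Pot 1: 68 chips, eligible: A, B, C, D
Pot 2: 57 chips, eligible: A, B, C
Pot 3: 12 chips, eligible: A, B

Derivation:
Contributions: A=42, B=42, C=36, D=17
Pot levels (distinct totals of non-folded players): 17, 36, 42
Layer 1-17: 17 each from A, B, C, D = 17*4 = 68 chips; eligible A, B, C, D
Layer 18-36: 19 each from A, B, C = 19*3 = 57 chips; eligible A, B, C
Layer 37-42: 6 each from A, B = 6*2 = 12 chips; eligible A, B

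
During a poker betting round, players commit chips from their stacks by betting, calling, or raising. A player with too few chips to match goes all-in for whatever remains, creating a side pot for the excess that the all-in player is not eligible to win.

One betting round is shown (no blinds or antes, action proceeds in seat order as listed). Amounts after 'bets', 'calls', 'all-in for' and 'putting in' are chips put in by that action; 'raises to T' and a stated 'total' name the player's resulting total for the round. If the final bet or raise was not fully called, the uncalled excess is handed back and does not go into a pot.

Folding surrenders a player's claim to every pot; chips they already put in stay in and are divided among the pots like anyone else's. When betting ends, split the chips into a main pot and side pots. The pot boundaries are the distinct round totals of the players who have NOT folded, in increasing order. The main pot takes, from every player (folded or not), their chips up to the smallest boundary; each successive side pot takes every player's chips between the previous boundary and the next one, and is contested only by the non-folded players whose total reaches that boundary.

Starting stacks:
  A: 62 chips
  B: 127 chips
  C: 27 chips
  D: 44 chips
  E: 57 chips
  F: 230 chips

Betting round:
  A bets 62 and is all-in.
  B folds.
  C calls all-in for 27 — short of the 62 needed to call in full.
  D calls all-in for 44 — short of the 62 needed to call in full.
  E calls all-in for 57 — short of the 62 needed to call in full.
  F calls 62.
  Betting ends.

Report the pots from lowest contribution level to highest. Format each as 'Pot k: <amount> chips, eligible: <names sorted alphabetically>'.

Pot 1: 135 chips, eligible: A, C, D, E, F
Pot 2: 68 chips, eligible: A, D, E, F
Pot 3: 39 chips, eligible: A, E, F
Pot 4: 10 chips, eligible: A, F

Derivation:
Contributions: A=62, C=27, D=44, E=57, F=62
Folded: B
Pot levels (distinct totals of non-folded players): 27, 44, 57, 62
Layer 1-27: 27 each from A, C, D, E, F = 27*5 = 135 chips; eligible A, C, D, E, F
Layer 28-44: 17 each from A, D, E, F = 17*4 = 68 chips; eligible A, D, E, F
Layer 45-57: 13 each from A, E, F = 13*3 = 39 chips; eligible A, E, F
Layer 58-62: 5 each from A, F = 5*2 = 10 chips; eligible A, F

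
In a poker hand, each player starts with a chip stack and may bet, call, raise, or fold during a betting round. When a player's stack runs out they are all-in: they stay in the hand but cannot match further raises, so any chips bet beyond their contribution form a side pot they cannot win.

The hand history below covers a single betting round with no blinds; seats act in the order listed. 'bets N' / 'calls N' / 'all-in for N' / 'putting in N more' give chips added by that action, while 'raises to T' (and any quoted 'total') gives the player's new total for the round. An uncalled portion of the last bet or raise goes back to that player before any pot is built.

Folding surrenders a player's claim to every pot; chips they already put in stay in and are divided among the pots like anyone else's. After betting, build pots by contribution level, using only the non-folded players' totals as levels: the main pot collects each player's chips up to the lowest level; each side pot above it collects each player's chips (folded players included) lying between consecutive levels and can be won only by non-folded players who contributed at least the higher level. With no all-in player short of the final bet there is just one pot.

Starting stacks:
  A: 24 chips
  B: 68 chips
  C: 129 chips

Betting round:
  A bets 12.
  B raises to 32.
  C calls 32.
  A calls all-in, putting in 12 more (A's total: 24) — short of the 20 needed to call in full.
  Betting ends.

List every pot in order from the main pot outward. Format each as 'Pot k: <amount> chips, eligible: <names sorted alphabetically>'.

Contributions: A=24, B=32, C=32
Pot levels (distinct totals of non-folded players): 24, 32
Layer 1-24: 24 each from A, B, C = 24*3 = 72 chips; eligible A, B, C
Layer 25-32: 8 each from B, C = 8*2 = 16 chips; eligible B, C

Pot 1: 72 chips, eligible: A, B, C
Pot 2: 16 chips, eligible: B, C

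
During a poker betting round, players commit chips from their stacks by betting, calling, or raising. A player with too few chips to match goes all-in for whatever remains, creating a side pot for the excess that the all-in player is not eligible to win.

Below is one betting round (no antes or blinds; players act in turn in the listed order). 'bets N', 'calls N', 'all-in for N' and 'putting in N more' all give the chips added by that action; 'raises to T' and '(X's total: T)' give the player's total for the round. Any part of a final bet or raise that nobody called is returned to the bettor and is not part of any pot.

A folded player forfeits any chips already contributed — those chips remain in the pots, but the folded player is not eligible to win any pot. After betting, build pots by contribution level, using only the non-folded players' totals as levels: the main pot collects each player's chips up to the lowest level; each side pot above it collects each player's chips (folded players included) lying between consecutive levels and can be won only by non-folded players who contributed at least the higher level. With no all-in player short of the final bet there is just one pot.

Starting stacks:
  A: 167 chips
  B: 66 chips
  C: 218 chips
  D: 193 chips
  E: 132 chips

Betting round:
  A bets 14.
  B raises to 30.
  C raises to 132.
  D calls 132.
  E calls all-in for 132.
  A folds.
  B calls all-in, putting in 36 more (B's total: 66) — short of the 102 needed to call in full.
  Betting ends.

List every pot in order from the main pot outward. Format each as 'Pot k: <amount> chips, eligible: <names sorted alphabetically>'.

Pot 1: 278 chips, eligible: B, C, D, E
Pot 2: 198 chips, eligible: C, D, E

Derivation:
Contributions: A=14, B=66, C=132, D=132, E=132
Folded: A
Pot levels (distinct totals of non-folded players): 66, 132
Layer 1-66: A 14 + B 66 + C 66 + D 66 + E 66 = 278 chips; eligible B, C, D, E
Layer 67-132: 66 each from C, D, E = 66*3 = 198 chips; eligible C, D, E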